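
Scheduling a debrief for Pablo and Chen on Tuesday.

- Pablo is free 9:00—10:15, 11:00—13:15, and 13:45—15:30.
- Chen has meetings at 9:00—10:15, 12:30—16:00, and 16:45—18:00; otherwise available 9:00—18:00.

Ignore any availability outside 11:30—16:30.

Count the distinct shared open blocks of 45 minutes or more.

1

Chen free within 09:00–18:00: 10:15–12:30, 16:00–16:45.
Pablo ∩ Chen: 11:00–12:30.
Restricted to 11:30–16:30: 11:30–12:30.
Windows ≥ 45 min: 11:30–12:30.
That's 1 window.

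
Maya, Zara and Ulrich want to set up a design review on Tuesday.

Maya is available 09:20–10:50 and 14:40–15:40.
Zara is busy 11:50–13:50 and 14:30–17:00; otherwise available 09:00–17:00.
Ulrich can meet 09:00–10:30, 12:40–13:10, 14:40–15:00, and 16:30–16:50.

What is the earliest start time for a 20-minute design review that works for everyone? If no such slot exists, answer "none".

Zara free within 09:00–17:00: 09:00–11:50, 13:50–14:30.
Maya ∩ Zara: 09:20–10:50.
Maya ∩ Zara ∩ Ulrich: 09:20–10:30.
Windows ≥ 20 min: 09:20–10:30.
Earliest such window starts at 09:20.

09:20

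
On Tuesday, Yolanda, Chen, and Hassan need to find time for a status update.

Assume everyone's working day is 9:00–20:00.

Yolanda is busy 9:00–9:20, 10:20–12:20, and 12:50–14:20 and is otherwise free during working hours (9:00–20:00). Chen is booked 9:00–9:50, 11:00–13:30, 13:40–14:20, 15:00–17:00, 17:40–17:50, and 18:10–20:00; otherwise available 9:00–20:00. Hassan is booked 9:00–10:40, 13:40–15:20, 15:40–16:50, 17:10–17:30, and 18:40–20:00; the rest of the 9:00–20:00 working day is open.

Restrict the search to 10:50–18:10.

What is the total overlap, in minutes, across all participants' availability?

Yolanda free within 09:00–20:00: 09:20–10:20, 12:20–12:50, 14:20–20:00.
Chen free within 09:00–20:00: 09:50–11:00, 13:30–13:40, 14:20–15:00, 17:00–17:40, 17:50–18:10.
Hassan free within 09:00–20:00: 10:40–13:40, 15:20–15:40, 16:50–17:10, 17:30–18:40.
Yolanda ∩ Chen: 09:50–10:20, 14:20–15:00, 17:00–17:40, 17:50–18:10.
Yolanda ∩ Chen ∩ Hassan: 17:00–17:10, 17:30–17:40, 17:50–18:10.
Restricted to 10:50–18:10: 17:00–17:10, 17:30–17:40, 17:50–18:10.
Total common minutes: 10 + 10 + 20 = 40.

40 minutes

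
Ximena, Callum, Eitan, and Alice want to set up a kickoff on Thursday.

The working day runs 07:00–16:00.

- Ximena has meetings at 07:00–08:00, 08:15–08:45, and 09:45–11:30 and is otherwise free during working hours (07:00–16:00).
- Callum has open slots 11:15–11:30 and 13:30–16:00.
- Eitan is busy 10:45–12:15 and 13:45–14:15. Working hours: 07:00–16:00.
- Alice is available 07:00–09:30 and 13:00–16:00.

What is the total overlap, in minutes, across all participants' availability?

Ximena free within 07:00–16:00: 08:00–08:15, 08:45–09:45, 11:30–16:00.
Eitan free within 07:00–16:00: 07:00–10:45, 12:15–13:45, 14:15–16:00.
Ximena ∩ Callum: 13:30–16:00.
Ximena ∩ Callum ∩ Eitan: 13:30–13:45, 14:15–16:00.
Ximena ∩ Callum ∩ Eitan ∩ Alice: 13:30–13:45, 14:15–16:00.
Total common minutes: 15 + 105 = 120.

120 minutes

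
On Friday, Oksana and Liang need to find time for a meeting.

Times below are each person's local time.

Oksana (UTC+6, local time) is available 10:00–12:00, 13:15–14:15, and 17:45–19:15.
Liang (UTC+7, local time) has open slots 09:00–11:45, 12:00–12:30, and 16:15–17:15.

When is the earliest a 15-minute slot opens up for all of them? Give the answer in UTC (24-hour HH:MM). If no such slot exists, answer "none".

Oksana → UTC: 04:00–06:00, 07:15–08:15, 11:45–13:15.
Liang → UTC: 02:00–04:45, 05:00–05:30, 09:15–10:15.
Oksana ∩ Liang: 04:00–04:45, 05:00–05:30.
Windows ≥ 15 min: 04:00–04:45, 05:00–05:30.
Earliest such window starts at 04:00.

04:00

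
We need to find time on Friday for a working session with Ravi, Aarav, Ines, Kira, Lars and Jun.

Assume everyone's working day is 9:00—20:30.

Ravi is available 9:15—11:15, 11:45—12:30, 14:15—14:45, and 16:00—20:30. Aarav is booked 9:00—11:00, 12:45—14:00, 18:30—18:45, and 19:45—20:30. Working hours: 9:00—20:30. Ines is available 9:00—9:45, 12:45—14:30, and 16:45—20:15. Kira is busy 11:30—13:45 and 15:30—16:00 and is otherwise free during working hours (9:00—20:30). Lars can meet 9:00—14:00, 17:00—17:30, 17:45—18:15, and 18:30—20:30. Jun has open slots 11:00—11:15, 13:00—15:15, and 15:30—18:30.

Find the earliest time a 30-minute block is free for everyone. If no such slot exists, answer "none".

17:00

Aarav free within 09:00–20:30: 11:00–12:45, 14:00–18:30, 18:45–19:45.
Kira free within 09:00–20:30: 09:00–11:30, 13:45–15:30, 16:00–20:30.
Ravi ∩ Aarav: 11:00–11:15, 11:45–12:30, 14:15–14:45, 16:00–18:30, 18:45–19:45.
Ravi ∩ Aarav ∩ Ines: 14:15–14:30, 16:45–18:30, 18:45–19:45.
Ravi ∩ Aarav ∩ Ines ∩ Kira: 14:15–14:30, 16:45–18:30, 18:45–19:45.
Ravi ∩ Aarav ∩ Ines ∩ Kira ∩ Lars: 17:00–17:30, 17:45–18:15, 18:45–19:45.
Ravi ∩ Aarav ∩ Ines ∩ Kira ∩ Lars ∩ Jun: 17:00–17:30, 17:45–18:15.
Windows ≥ 30 min: 17:00–17:30, 17:45–18:15.
Earliest such window starts at 17:00.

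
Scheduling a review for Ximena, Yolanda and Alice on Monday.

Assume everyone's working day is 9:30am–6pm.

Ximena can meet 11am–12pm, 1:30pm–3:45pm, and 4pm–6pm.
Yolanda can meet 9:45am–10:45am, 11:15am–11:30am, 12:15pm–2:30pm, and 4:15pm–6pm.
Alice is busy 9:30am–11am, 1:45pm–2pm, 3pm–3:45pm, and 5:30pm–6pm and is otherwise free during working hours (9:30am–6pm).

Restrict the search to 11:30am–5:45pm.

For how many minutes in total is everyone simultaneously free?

120 minutes

Alice free within 09:30–18:00: 11:00–13:45, 14:00–15:00, 15:45–17:30.
Ximena ∩ Yolanda: 11:15–11:30, 13:30–14:30, 16:15–18:00.
Ximena ∩ Yolanda ∩ Alice: 11:15–11:30, 13:30–13:45, 14:00–14:30, 16:15–17:30.
Restricted to 11:30–17:45: 13:30–13:45, 14:00–14:30, 16:15–17:30.
Total common minutes: 15 + 30 + 75 = 120.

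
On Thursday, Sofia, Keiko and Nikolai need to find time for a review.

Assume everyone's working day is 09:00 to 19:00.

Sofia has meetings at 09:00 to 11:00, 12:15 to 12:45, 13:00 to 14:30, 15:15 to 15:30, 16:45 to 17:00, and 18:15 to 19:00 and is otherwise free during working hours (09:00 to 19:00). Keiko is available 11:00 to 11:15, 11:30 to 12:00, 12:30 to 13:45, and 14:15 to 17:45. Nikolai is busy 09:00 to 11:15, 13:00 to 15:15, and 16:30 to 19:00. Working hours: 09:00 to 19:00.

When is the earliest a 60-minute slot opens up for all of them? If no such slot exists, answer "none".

15:30

Sofia free within 09:00–19:00: 11:00–12:15, 12:45–13:00, 14:30–15:15, 15:30–16:45, 17:00–18:15.
Nikolai free within 09:00–19:00: 11:15–13:00, 15:15–16:30.
Sofia ∩ Keiko: 11:00–11:15, 11:30–12:00, 12:45–13:00, 14:30–15:15, 15:30–16:45, 17:00–17:45.
Sofia ∩ Keiko ∩ Nikolai: 11:30–12:00, 12:45–13:00, 15:30–16:30.
Windows ≥ 60 min: 15:30–16:30.
Earliest such window starts at 15:30.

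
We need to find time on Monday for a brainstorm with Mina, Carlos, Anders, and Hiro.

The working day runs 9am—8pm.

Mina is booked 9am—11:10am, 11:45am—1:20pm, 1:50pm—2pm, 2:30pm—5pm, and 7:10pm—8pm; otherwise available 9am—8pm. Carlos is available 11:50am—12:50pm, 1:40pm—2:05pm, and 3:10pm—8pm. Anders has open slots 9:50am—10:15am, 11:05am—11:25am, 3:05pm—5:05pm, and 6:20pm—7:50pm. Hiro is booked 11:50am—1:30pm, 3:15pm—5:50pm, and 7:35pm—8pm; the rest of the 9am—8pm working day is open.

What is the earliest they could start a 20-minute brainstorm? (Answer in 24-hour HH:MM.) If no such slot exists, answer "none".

18:20

Mina free within 09:00–20:00: 11:10–11:45, 13:20–13:50, 14:00–14:30, 17:00–19:10.
Hiro free within 09:00–20:00: 09:00–11:50, 13:30–15:15, 17:50–19:35.
Mina ∩ Carlos: 13:40–13:50, 14:00–14:05, 17:00–19:10.
Mina ∩ Carlos ∩ Anders: 17:00–17:05, 18:20–19:10.
Mina ∩ Carlos ∩ Anders ∩ Hiro: 18:20–19:10.
Windows ≥ 20 min: 18:20–19:10.
Earliest such window starts at 18:20.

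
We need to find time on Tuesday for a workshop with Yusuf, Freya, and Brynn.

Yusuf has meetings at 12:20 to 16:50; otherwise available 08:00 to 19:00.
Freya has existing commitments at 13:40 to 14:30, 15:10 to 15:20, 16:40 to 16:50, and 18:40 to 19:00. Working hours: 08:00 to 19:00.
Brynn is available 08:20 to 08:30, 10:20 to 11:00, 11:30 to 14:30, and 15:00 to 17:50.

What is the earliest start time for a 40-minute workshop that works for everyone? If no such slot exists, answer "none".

Yusuf free within 08:00–19:00: 08:00–12:20, 16:50–19:00.
Freya free within 08:00–19:00: 08:00–13:40, 14:30–15:10, 15:20–16:40, 16:50–18:40.
Yusuf ∩ Freya: 08:00–12:20, 16:50–18:40.
Yusuf ∩ Freya ∩ Brynn: 08:20–08:30, 10:20–11:00, 11:30–12:20, 16:50–17:50.
Windows ≥ 40 min: 10:20–11:00, 11:30–12:20, 16:50–17:50.
Earliest such window starts at 10:20.

10:20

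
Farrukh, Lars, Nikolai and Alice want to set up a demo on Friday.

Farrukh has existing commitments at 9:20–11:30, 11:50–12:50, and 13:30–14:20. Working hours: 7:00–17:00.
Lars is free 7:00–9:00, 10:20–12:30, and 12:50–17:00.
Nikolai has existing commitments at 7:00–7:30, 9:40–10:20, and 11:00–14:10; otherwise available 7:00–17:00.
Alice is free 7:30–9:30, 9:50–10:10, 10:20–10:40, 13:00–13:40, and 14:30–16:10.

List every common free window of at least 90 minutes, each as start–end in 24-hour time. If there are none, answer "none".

07:30–09:00, 14:30–16:10

Farrukh free within 07:00–17:00: 07:00–09:20, 11:30–11:50, 12:50–13:30, 14:20–17:00.
Nikolai free within 07:00–17:00: 07:30–09:40, 10:20–11:00, 14:10–17:00.
Farrukh ∩ Lars: 07:00–09:00, 11:30–11:50, 12:50–13:30, 14:20–17:00.
Farrukh ∩ Lars ∩ Nikolai: 07:30–09:00, 14:20–17:00.
Farrukh ∩ Lars ∩ Nikolai ∩ Alice: 07:30–09:00, 14:30–16:10.
Windows ≥ 90 min: 07:30–09:00, 14:30–16:10.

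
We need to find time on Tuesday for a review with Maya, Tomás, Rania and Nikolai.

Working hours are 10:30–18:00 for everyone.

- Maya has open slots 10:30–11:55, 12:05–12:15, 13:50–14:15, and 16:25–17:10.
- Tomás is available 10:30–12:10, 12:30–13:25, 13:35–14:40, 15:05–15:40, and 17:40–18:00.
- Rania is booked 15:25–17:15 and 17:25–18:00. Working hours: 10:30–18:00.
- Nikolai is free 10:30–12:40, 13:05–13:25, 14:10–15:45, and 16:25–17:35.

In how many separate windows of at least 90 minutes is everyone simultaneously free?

Rania free within 10:30–18:00: 10:30–15:25, 17:15–17:25.
Maya ∩ Tomás: 10:30–11:55, 12:05–12:10, 13:50–14:15.
Maya ∩ Tomás ∩ Rania: 10:30–11:55, 12:05–12:10, 13:50–14:15.
Maya ∩ Tomás ∩ Rania ∩ Nikolai: 10:30–11:55, 12:05–12:10, 14:10–14:15.
Windows ≥ 90 min: (none).
That's 0 windows.

0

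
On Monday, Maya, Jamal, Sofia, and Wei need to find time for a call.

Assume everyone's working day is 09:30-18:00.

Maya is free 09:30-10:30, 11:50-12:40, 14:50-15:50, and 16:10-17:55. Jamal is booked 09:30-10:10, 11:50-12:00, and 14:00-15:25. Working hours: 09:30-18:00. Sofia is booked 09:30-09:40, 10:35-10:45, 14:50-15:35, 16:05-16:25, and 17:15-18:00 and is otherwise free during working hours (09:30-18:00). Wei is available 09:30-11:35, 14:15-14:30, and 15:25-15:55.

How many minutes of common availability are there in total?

35 minutes

Jamal free within 09:30–18:00: 10:10–11:50, 12:00–14:00, 15:25–18:00.
Sofia free within 09:30–18:00: 09:40–10:35, 10:45–14:50, 15:35–16:05, 16:25–17:15.
Maya ∩ Jamal: 10:10–10:30, 12:00–12:40, 15:25–15:50, 16:10–17:55.
Maya ∩ Jamal ∩ Sofia: 10:10–10:30, 12:00–12:40, 15:35–15:50, 16:25–17:15.
Maya ∩ Jamal ∩ Sofia ∩ Wei: 10:10–10:30, 15:35–15:50.
Total common minutes: 20 + 15 = 35.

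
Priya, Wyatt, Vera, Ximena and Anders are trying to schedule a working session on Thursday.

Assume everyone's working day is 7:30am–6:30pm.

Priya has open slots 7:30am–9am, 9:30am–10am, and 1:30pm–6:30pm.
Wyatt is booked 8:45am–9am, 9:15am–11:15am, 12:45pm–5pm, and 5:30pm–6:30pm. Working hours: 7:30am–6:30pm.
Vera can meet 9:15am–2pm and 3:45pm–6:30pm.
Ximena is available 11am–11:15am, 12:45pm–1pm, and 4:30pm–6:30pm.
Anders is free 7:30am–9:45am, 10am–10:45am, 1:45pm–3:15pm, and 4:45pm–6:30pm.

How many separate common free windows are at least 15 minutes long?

1

Wyatt free within 07:30–18:30: 07:30–08:45, 09:00–09:15, 11:15–12:45, 17:00–17:30.
Priya ∩ Wyatt: 07:30–08:45, 17:00–17:30.
Priya ∩ Wyatt ∩ Vera: 17:00–17:30.
Priya ∩ Wyatt ∩ Vera ∩ Ximena: 17:00–17:30.
Priya ∩ Wyatt ∩ Vera ∩ Ximena ∩ Anders: 17:00–17:30.
Windows ≥ 15 min: 17:00–17:30.
That's 1 window.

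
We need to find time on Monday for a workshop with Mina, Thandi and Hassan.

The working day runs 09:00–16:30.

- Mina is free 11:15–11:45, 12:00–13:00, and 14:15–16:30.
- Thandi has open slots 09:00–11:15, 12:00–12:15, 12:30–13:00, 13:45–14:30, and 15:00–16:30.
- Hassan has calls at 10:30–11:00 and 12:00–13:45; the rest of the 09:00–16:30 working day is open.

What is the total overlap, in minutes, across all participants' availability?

Hassan free within 09:00–16:30: 09:00–10:30, 11:00–12:00, 13:45–16:30.
Mina ∩ Thandi: 12:00–12:15, 12:30–13:00, 14:15–14:30, 15:00–16:30.
Mina ∩ Thandi ∩ Hassan: 14:15–14:30, 15:00–16:30.
Total common minutes: 15 + 90 = 105.

105 minutes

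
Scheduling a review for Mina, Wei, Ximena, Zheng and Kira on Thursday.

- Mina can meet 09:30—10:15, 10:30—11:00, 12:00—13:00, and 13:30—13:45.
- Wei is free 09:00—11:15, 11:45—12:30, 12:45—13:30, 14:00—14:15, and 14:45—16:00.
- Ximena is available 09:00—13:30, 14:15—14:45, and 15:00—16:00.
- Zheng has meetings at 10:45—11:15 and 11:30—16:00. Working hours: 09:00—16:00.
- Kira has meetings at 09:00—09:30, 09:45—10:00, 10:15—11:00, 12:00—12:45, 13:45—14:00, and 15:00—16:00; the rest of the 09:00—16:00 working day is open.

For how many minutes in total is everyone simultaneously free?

Zheng free within 09:00–16:00: 09:00–10:45, 11:15–11:30.
Kira free within 09:00–16:00: 09:30–09:45, 10:00–10:15, 11:00–12:00, 12:45–13:45, 14:00–15:00.
Mina ∩ Wei: 09:30–10:15, 10:30–11:00, 12:00–12:30, 12:45–13:00.
Mina ∩ Wei ∩ Ximena: 09:30–10:15, 10:30–11:00, 12:00–12:30, 12:45–13:00.
Mina ∩ Wei ∩ Ximena ∩ Zheng: 09:30–10:15, 10:30–10:45.
Mina ∩ Wei ∩ Ximena ∩ Zheng ∩ Kira: 09:30–09:45, 10:00–10:15.
Total common minutes: 15 + 15 = 30.

30 minutes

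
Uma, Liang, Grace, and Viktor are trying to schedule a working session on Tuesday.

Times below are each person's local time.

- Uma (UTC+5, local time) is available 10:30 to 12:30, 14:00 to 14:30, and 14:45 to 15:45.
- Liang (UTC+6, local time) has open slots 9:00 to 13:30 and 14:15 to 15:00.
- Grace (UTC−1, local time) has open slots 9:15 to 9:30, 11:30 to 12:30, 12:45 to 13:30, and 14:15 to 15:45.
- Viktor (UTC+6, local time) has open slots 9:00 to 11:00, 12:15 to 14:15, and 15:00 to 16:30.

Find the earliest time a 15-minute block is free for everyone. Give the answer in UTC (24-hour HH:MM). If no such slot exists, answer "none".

none

Uma → UTC: 05:30–07:30, 09:00–09:30, 09:45–10:45.
Liang → UTC: 03:00–07:30, 08:15–09:00.
Grace → UTC: 10:15–10:30, 12:30–13:30, 13:45–14:30, 15:15–16:45.
Viktor → UTC: 03:00–05:00, 06:15–08:15, 09:00–10:30.
Uma ∩ Liang: 05:30–07:30.
Uma ∩ Liang ∩ Grace: (none).
Uma ∩ Liang ∩ Grace ∩ Viktor: (none).
Windows ≥ 15 min: (none).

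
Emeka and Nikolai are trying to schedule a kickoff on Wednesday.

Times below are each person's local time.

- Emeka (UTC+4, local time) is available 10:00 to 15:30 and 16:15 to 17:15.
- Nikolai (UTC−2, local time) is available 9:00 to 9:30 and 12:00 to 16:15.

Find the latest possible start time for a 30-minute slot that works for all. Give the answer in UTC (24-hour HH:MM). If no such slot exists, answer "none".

Emeka → UTC: 06:00–11:30, 12:15–13:15.
Nikolai → UTC: 11:00–11:30, 14:00–18:15.
Emeka ∩ Nikolai: 11:00–11:30.
Windows ≥ 30 min: 11:00–11:30.
Latest start in the last window 11:00–11:30 is 11:30 − 30 min = 11:00.

11:00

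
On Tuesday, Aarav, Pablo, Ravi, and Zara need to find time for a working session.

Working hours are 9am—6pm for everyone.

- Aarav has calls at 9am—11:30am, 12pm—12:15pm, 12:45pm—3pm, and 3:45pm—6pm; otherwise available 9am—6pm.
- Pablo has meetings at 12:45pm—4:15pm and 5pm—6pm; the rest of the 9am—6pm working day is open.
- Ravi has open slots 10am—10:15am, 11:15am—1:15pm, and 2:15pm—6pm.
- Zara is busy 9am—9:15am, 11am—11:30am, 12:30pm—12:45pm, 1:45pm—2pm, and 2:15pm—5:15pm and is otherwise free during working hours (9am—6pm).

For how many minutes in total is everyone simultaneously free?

45 minutes

Aarav free within 09:00–18:00: 11:30–12:00, 12:15–12:45, 15:00–15:45.
Pablo free within 09:00–18:00: 09:00–12:45, 16:15–17:00.
Zara free within 09:00–18:00: 09:15–11:00, 11:30–12:30, 12:45–13:45, 14:00–14:15, 17:15–18:00.
Aarav ∩ Pablo: 11:30–12:00, 12:15–12:45.
Aarav ∩ Pablo ∩ Ravi: 11:30–12:00, 12:15–12:45.
Aarav ∩ Pablo ∩ Ravi ∩ Zara: 11:30–12:00, 12:15–12:30.
Total common minutes: 30 + 15 = 45.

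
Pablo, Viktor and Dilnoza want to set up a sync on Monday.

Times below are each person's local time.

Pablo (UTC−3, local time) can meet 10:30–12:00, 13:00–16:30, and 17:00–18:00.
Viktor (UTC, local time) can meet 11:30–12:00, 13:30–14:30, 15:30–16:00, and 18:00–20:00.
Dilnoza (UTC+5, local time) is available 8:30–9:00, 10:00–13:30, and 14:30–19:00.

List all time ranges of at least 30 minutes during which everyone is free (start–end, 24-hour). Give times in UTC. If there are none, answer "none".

13:30–14:00

Pablo → UTC: 13:30–15:00, 16:00–19:30, 20:00–21:00.
Viktor → UTC: 11:30–12:00, 13:30–14:30, 15:30–16:00, 18:00–20:00.
Dilnoza → UTC: 03:30–04:00, 05:00–08:30, 09:30–14:00.
Pablo ∩ Viktor: 13:30–14:30, 18:00–19:30.
Pablo ∩ Viktor ∩ Dilnoza: 13:30–14:00.
Windows ≥ 30 min: 13:30–14:00.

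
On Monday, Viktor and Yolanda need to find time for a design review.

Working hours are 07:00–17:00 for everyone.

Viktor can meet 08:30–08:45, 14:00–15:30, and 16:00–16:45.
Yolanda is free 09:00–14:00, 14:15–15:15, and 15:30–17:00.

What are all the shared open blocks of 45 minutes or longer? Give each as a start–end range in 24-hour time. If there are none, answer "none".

Viktor ∩ Yolanda: 14:15–15:15, 16:00–16:45.
Windows ≥ 45 min: 14:15–15:15, 16:00–16:45.

14:15–15:15, 16:00–16:45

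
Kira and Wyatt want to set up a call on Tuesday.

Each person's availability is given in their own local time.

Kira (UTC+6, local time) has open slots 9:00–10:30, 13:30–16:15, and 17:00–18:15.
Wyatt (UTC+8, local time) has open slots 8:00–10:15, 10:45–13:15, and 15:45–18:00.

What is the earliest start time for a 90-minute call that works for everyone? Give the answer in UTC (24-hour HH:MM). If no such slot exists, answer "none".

03:00

Kira → UTC: 03:00–04:30, 07:30–10:15, 11:00–12:15.
Wyatt → UTC: 00:00–02:15, 02:45–05:15, 07:45–10:00.
Kira ∩ Wyatt: 03:00–04:30, 07:45–10:00.
Windows ≥ 90 min: 03:00–04:30, 07:45–10:00.
Earliest such window starts at 03:00.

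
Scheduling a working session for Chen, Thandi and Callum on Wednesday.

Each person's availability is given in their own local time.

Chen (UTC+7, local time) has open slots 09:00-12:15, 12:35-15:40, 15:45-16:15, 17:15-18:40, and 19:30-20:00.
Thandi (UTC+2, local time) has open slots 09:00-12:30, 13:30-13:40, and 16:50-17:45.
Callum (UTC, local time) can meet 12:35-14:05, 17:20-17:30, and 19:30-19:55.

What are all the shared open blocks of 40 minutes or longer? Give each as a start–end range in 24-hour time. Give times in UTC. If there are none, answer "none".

none

Chen → UTC: 02:00–05:15, 05:35–08:40, 08:45–09:15, 10:15–11:40, 12:30–13:00.
Thandi → UTC: 07:00–10:30, 11:30–11:40, 14:50–15:45.
Callum → UTC: 12:35–14:05, 17:20–17:30, 19:30–19:55.
Chen ∩ Thandi: 07:00–08:40, 08:45–09:15, 10:15–10:30, 11:30–11:40.
Chen ∩ Thandi ∩ Callum: (none).
Windows ≥ 40 min: (none).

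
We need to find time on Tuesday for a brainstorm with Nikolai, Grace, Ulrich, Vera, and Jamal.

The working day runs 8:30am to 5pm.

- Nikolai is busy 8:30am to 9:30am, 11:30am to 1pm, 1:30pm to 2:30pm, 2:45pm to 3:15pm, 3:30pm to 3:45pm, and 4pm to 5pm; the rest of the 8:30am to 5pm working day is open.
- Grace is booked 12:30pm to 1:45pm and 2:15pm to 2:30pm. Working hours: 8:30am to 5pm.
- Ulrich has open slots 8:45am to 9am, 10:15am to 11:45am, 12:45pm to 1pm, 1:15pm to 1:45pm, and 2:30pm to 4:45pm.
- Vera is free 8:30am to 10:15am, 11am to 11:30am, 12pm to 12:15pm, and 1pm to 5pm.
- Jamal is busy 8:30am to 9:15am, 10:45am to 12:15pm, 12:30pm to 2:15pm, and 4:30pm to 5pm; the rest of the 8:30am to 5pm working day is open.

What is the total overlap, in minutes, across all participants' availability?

Nikolai free within 08:30–17:00: 09:30–11:30, 13:00–13:30, 14:30–14:45, 15:15–15:30, 15:45–16:00.
Grace free within 08:30–17:00: 08:30–12:30, 13:45–14:15, 14:30–17:00.
Jamal free within 08:30–17:00: 09:15–10:45, 12:15–12:30, 14:15–16:30.
Nikolai ∩ Grace: 09:30–11:30, 14:30–14:45, 15:15–15:30, 15:45–16:00.
Nikolai ∩ Grace ∩ Ulrich: 10:15–11:30, 14:30–14:45, 15:15–15:30, 15:45–16:00.
Nikolai ∩ Grace ∩ Ulrich ∩ Vera: 11:00–11:30, 14:30–14:45, 15:15–15:30, 15:45–16:00.
Nikolai ∩ Grace ∩ Ulrich ∩ Vera ∩ Jamal: 14:30–14:45, 15:15–15:30, 15:45–16:00.
Total common minutes: 15 + 15 + 15 = 45.

45 minutes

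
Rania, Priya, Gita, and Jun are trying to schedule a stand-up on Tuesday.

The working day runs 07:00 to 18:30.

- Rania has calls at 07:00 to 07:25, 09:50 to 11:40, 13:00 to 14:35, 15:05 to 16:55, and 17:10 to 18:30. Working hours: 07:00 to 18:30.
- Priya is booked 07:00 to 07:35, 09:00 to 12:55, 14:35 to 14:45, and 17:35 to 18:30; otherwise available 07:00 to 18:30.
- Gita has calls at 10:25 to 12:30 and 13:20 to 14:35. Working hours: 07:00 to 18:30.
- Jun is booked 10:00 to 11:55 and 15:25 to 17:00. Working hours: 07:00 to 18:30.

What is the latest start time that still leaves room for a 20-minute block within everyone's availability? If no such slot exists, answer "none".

Rania free within 07:00–18:30: 07:25–09:50, 11:40–13:00, 14:35–15:05, 16:55–17:10.
Priya free within 07:00–18:30: 07:35–09:00, 12:55–14:35, 14:45–17:35.
Gita free within 07:00–18:30: 07:00–10:25, 12:30–13:20, 14:35–18:30.
Jun free within 07:00–18:30: 07:00–10:00, 11:55–15:25, 17:00–18:30.
Rania ∩ Priya: 07:35–09:00, 12:55–13:00, 14:45–15:05, 16:55–17:10.
Rania ∩ Priya ∩ Gita: 07:35–09:00, 12:55–13:00, 14:45–15:05, 16:55–17:10.
Rania ∩ Priya ∩ Gita ∩ Jun: 07:35–09:00, 12:55–13:00, 14:45–15:05, 17:00–17:10.
Windows ≥ 20 min: 07:35–09:00, 14:45–15:05.
Latest start in the last window 14:45–15:05 is 15:05 − 20 min = 14:45.

14:45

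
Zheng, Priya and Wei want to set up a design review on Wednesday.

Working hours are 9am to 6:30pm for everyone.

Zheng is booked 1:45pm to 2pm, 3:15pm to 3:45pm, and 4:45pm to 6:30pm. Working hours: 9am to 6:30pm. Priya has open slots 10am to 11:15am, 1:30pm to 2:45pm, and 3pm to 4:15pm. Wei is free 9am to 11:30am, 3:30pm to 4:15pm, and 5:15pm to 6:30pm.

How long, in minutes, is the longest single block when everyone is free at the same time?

75 minutes

Zheng free within 09:00–18:30: 09:00–13:45, 14:00–15:15, 15:45–16:45.
Zheng ∩ Priya: 10:00–11:15, 13:30–13:45, 14:00–14:45, 15:00–15:15, 15:45–16:15.
Zheng ∩ Priya ∩ Wei: 10:00–11:15, 15:45–16:15.
Common window lengths: 75, 30 min; longest is 75.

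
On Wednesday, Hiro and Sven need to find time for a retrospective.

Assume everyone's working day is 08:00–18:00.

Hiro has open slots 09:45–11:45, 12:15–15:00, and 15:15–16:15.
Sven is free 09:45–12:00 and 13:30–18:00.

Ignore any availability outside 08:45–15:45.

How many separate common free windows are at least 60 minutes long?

2

Hiro ∩ Sven: 09:45–11:45, 13:30–15:00, 15:15–16:15.
Restricted to 08:45–15:45: 09:45–11:45, 13:30–15:00, 15:15–15:45.
Windows ≥ 60 min: 09:45–11:45, 13:30–15:00.
That's 2 windows.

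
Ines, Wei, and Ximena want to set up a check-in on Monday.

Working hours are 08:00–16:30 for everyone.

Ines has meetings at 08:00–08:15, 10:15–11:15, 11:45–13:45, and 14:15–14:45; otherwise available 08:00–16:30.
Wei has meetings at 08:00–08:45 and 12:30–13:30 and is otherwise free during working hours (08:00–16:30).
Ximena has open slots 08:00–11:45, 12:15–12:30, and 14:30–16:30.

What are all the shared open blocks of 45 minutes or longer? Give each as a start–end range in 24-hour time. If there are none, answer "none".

Ines free within 08:00–16:30: 08:15–10:15, 11:15–11:45, 13:45–14:15, 14:45–16:30.
Wei free within 08:00–16:30: 08:45–12:30, 13:30–16:30.
Ines ∩ Wei: 08:45–10:15, 11:15–11:45, 13:45–14:15, 14:45–16:30.
Ines ∩ Wei ∩ Ximena: 08:45–10:15, 11:15–11:45, 14:45–16:30.
Windows ≥ 45 min: 08:45–10:15, 14:45–16:30.

08:45–10:15, 14:45–16:30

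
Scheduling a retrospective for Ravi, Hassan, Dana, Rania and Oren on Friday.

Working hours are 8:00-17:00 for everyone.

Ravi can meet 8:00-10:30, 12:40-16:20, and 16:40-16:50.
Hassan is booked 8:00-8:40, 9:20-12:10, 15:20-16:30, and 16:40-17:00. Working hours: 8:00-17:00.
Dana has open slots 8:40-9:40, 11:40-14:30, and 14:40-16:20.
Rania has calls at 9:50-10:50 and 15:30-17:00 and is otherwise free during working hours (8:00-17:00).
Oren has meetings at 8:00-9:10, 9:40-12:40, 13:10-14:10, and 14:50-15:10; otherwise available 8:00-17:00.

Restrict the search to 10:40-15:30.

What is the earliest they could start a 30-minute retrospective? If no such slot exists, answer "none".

12:40

Hassan free within 08:00–17:00: 08:40–09:20, 12:10–15:20, 16:30–16:40.
Rania free within 08:00–17:00: 08:00–09:50, 10:50–15:30.
Oren free within 08:00–17:00: 09:10–09:40, 12:40–13:10, 14:10–14:50, 15:10–17:00.
Ravi ∩ Hassan: 08:40–09:20, 12:40–15:20.
Ravi ∩ Hassan ∩ Dana: 08:40–09:20, 12:40–14:30, 14:40–15:20.
Ravi ∩ Hassan ∩ Dana ∩ Rania: 08:40–09:20, 12:40–14:30, 14:40–15:20.
Ravi ∩ Hassan ∩ Dana ∩ Rania ∩ Oren: 09:10–09:20, 12:40–13:10, 14:10–14:30, 14:40–14:50, 15:10–15:20.
Restricted to 10:40–15:30: 12:40–13:10, 14:10–14:30, 14:40–14:50, 15:10–15:20.
Windows ≥ 30 min: 12:40–13:10.
Earliest such window starts at 12:40.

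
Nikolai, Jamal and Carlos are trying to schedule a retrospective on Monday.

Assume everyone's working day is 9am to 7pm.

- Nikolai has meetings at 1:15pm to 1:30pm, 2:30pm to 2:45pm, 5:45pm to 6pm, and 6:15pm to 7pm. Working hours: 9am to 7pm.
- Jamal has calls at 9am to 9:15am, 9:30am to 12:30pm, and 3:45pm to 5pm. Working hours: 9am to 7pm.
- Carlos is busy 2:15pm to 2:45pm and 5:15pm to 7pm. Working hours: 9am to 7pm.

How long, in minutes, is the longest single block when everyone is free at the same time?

60 minutes

Nikolai free within 09:00–19:00: 09:00–13:15, 13:30–14:30, 14:45–17:45, 18:00–18:15.
Jamal free within 09:00–19:00: 09:15–09:30, 12:30–15:45, 17:00–19:00.
Carlos free within 09:00–19:00: 09:00–14:15, 14:45–17:15.
Nikolai ∩ Jamal: 09:15–09:30, 12:30–13:15, 13:30–14:30, 14:45–15:45, 17:00–17:45, 18:00–18:15.
Nikolai ∩ Jamal ∩ Carlos: 09:15–09:30, 12:30–13:15, 13:30–14:15, 14:45–15:45, 17:00–17:15.
Common window lengths: 15, 45, 45, 60, 15 min; longest is 60.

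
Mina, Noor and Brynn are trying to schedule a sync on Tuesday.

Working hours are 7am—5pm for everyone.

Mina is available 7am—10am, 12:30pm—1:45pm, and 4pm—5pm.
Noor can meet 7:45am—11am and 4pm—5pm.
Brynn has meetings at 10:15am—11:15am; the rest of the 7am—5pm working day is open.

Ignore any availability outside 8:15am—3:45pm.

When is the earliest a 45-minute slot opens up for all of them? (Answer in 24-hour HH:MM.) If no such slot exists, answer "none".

08:15

Brynn free within 07:00–17:00: 07:00–10:15, 11:15–17:00.
Mina ∩ Noor: 07:45–10:00, 16:00–17:00.
Mina ∩ Noor ∩ Brynn: 07:45–10:00, 16:00–17:00.
Restricted to 08:15–15:45: 08:15–10:00.
Windows ≥ 45 min: 08:15–10:00.
Earliest such window starts at 08:15.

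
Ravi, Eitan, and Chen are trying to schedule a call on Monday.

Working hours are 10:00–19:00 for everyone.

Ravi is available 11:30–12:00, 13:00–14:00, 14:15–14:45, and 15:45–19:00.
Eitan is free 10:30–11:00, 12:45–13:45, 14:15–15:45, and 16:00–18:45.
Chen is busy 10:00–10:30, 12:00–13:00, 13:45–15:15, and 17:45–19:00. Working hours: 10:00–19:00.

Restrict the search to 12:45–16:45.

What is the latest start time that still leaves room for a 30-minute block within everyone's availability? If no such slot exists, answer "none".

16:15

Chen free within 10:00–19:00: 10:30–12:00, 13:00–13:45, 15:15–17:45.
Ravi ∩ Eitan: 13:00–13:45, 14:15–14:45, 16:00–18:45.
Ravi ∩ Eitan ∩ Chen: 13:00–13:45, 16:00–17:45.
Restricted to 12:45–16:45: 13:00–13:45, 16:00–16:45.
Windows ≥ 30 min: 13:00–13:45, 16:00–16:45.
Latest start in the last window 16:00–16:45 is 16:45 − 30 min = 16:15.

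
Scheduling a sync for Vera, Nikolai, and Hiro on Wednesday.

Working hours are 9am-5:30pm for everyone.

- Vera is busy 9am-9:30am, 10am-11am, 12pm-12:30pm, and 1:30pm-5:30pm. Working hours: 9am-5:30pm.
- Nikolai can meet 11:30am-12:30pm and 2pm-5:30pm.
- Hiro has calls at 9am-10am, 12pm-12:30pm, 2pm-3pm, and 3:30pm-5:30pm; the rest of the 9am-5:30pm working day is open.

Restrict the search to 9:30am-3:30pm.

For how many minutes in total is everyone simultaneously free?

Vera free within 09:00–17:30: 09:30–10:00, 11:00–12:00, 12:30–13:30.
Hiro free within 09:00–17:30: 10:00–12:00, 12:30–14:00, 15:00–15:30.
Vera ∩ Nikolai: 11:30–12:00.
Vera ∩ Nikolai ∩ Hiro: 11:30–12:00.
Restricted to 09:30–15:30: 11:30–12:00.
Total common minutes: 30.

30 minutes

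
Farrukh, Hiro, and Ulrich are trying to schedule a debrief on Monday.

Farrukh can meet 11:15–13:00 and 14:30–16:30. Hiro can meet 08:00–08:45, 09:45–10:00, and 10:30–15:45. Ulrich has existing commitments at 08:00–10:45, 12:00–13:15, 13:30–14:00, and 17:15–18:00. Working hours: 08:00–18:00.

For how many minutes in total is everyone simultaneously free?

120 minutes

Ulrich free within 08:00–18:00: 10:45–12:00, 13:15–13:30, 14:00–17:15.
Farrukh ∩ Hiro: 11:15–13:00, 14:30–15:45.
Farrukh ∩ Hiro ∩ Ulrich: 11:15–12:00, 14:30–15:45.
Total common minutes: 45 + 75 = 120.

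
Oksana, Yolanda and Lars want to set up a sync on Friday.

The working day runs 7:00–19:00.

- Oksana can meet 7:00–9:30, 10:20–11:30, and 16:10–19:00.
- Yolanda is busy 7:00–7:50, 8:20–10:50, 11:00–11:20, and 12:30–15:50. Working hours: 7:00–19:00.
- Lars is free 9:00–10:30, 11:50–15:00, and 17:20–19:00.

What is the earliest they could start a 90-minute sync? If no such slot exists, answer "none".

Yolanda free within 07:00–19:00: 07:50–08:20, 10:50–11:00, 11:20–12:30, 15:50–19:00.
Oksana ∩ Yolanda: 07:50–08:20, 10:50–11:00, 11:20–11:30, 16:10–19:00.
Oksana ∩ Yolanda ∩ Lars: 17:20–19:00.
Windows ≥ 90 min: 17:20–19:00.
Earliest such window starts at 17:20.

17:20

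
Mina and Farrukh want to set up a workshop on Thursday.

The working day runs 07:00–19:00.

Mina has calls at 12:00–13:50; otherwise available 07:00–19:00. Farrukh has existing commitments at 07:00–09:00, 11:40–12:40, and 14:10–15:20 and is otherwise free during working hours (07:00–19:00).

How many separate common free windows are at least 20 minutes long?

3

Mina free within 07:00–19:00: 07:00–12:00, 13:50–19:00.
Farrukh free within 07:00–19:00: 09:00–11:40, 12:40–14:10, 15:20–19:00.
Mina ∩ Farrukh: 09:00–11:40, 13:50–14:10, 15:20–19:00.
Windows ≥ 20 min: 09:00–11:40, 13:50–14:10, 15:20–19:00.
That's 3 windows.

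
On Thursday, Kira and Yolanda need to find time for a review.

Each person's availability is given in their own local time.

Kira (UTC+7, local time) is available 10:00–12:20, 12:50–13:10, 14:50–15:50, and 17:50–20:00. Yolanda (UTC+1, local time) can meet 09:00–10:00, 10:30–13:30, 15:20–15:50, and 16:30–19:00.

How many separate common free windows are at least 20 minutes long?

2

Kira → UTC: 03:00–05:20, 05:50–06:10, 07:50–08:50, 10:50–13:00.
Yolanda → UTC: 08:00–09:00, 09:30–12:30, 14:20–14:50, 15:30–18:00.
Kira ∩ Yolanda: 08:00–08:50, 10:50–12:30.
Windows ≥ 20 min: 08:00–08:50, 10:50–12:30.
That's 2 windows.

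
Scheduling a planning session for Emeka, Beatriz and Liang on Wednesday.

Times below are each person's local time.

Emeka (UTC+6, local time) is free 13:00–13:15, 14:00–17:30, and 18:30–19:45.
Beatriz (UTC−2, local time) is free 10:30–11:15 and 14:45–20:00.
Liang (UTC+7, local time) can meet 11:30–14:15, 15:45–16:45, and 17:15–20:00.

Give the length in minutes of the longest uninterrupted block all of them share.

30 minutes

Emeka → UTC: 07:00–07:15, 08:00–11:30, 12:30–13:45.
Beatriz → UTC: 12:30–13:15, 16:45–22:00.
Liang → UTC: 04:30–07:15, 08:45–09:45, 10:15–13:00.
Emeka ∩ Beatriz: 12:30–13:15.
Emeka ∩ Beatriz ∩ Liang: 12:30–13:00.
Single common window of 30 minutes.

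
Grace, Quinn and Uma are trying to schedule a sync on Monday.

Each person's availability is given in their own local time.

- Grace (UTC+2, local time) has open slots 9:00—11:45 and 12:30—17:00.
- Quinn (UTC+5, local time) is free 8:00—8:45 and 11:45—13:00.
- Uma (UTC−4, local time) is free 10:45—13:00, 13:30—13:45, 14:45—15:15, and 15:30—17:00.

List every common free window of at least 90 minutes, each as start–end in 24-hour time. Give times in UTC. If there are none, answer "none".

Grace → UTC: 07:00–09:45, 10:30–15:00.
Quinn → UTC: 03:00–03:45, 06:45–08:00.
Uma → UTC: 14:45–17:00, 17:30–17:45, 18:45–19:15, 19:30–21:00.
Grace ∩ Quinn: 07:00–08:00.
Grace ∩ Quinn ∩ Uma: (none).
Windows ≥ 90 min: (none).

none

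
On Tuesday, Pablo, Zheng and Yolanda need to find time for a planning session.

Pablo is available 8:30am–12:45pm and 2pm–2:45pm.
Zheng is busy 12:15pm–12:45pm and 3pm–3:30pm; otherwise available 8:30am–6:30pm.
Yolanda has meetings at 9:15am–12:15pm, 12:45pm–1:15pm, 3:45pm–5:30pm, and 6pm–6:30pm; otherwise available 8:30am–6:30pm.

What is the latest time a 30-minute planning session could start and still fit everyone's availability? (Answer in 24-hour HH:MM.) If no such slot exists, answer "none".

Zheng free within 08:30–18:30: 08:30–12:15, 12:45–15:00, 15:30–18:30.
Yolanda free within 08:30–18:30: 08:30–09:15, 12:15–12:45, 13:15–15:45, 17:30–18:00.
Pablo ∩ Zheng: 08:30–12:15, 14:00–14:45.
Pablo ∩ Zheng ∩ Yolanda: 08:30–09:15, 14:00–14:45.
Windows ≥ 30 min: 08:30–09:15, 14:00–14:45.
Latest start in the last window 14:00–14:45 is 14:45 − 30 min = 14:15.

14:15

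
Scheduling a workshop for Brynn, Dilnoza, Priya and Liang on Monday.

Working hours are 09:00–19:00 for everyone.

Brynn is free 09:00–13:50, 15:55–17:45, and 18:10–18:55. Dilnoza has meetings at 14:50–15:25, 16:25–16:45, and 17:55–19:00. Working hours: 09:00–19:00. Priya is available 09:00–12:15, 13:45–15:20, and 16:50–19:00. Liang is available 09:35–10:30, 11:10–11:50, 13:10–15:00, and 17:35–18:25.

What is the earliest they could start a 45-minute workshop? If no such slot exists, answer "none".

09:35

Dilnoza free within 09:00–19:00: 09:00–14:50, 15:25–16:25, 16:45–17:55.
Brynn ∩ Dilnoza: 09:00–13:50, 15:55–16:25, 16:45–17:45.
Brynn ∩ Dilnoza ∩ Priya: 09:00–12:15, 13:45–13:50, 16:50–17:45.
Brynn ∩ Dilnoza ∩ Priya ∩ Liang: 09:35–10:30, 11:10–11:50, 13:45–13:50, 17:35–17:45.
Windows ≥ 45 min: 09:35–10:30.
Earliest such window starts at 09:35.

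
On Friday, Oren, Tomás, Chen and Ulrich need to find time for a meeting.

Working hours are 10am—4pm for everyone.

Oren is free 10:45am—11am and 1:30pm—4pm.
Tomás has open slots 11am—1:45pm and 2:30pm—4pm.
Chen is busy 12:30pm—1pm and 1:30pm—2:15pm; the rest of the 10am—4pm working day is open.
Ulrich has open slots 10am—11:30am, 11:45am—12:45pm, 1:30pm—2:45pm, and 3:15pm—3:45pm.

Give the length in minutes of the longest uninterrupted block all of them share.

Chen free within 10:00–16:00: 10:00–12:30, 13:00–13:30, 14:15–16:00.
Oren ∩ Tomás: 13:30–13:45, 14:30–16:00.
Oren ∩ Tomás ∩ Chen: 14:30–16:00.
Oren ∩ Tomás ∩ Chen ∩ Ulrich: 14:30–14:45, 15:15–15:45.
Common window lengths: 15, 30 min; longest is 30.

30 minutes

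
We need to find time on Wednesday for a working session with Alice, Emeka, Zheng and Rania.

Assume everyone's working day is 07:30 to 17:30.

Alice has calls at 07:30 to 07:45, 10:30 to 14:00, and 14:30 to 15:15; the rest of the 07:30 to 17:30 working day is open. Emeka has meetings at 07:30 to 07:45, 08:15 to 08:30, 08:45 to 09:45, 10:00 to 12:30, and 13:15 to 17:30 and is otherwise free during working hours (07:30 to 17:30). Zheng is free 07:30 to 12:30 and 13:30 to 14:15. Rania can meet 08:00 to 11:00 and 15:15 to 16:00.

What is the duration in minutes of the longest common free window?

15 minutes

Alice free within 07:30–17:30: 07:45–10:30, 14:00–14:30, 15:15–17:30.
Emeka free within 07:30–17:30: 07:45–08:15, 08:30–08:45, 09:45–10:00, 12:30–13:15.
Alice ∩ Emeka: 07:45–08:15, 08:30–08:45, 09:45–10:00.
Alice ∩ Emeka ∩ Zheng: 07:45–08:15, 08:30–08:45, 09:45–10:00.
Alice ∩ Emeka ∩ Zheng ∩ Rania: 08:00–08:15, 08:30–08:45, 09:45–10:00.
Common window lengths: 15, 15, 15 min; longest is 15.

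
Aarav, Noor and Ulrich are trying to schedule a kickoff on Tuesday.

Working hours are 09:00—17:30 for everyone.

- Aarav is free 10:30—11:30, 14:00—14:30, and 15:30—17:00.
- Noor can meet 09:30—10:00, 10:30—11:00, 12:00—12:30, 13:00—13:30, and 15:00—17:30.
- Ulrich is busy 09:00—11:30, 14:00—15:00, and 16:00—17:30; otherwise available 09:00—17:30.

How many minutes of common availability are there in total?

Ulrich free within 09:00–17:30: 11:30–14:00, 15:00–16:00.
Aarav ∩ Noor: 10:30–11:00, 15:30–17:00.
Aarav ∩ Noor ∩ Ulrich: 15:30–16:00.
Total common minutes: 30.

30 minutes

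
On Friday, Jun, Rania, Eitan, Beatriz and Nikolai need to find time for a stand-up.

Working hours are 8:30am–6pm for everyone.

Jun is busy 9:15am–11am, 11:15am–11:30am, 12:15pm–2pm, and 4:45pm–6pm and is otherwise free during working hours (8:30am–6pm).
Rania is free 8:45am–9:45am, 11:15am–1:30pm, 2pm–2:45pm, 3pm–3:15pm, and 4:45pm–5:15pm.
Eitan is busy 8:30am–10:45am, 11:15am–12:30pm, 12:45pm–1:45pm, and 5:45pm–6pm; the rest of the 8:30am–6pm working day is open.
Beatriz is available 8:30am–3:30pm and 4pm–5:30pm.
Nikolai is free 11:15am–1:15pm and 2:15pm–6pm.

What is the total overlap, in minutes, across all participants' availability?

Jun free within 08:30–18:00: 08:30–09:15, 11:00–11:15, 11:30–12:15, 14:00–16:45.
Eitan free within 08:30–18:00: 10:45–11:15, 12:30–12:45, 13:45–17:45.
Jun ∩ Rania: 08:45–09:15, 11:30–12:15, 14:00–14:45, 15:00–15:15.
Jun ∩ Rania ∩ Eitan: 14:00–14:45, 15:00–15:15.
Jun ∩ Rania ∩ Eitan ∩ Beatriz: 14:00–14:45, 15:00–15:15.
Jun ∩ Rania ∩ Eitan ∩ Beatriz ∩ Nikolai: 14:15–14:45, 15:00–15:15.
Total common minutes: 30 + 15 = 45.

45 minutes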